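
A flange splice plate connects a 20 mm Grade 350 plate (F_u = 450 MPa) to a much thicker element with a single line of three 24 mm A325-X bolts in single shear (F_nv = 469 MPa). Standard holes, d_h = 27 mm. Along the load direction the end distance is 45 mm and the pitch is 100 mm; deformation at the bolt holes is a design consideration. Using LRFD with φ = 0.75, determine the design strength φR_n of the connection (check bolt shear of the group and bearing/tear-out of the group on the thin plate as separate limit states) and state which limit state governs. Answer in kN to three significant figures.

477 kN (bolt shear governs)

Bolt shear: A_b = π·24²/4 = 452.4 mm²; R_n = 469 × 452.4 × 3 × 1 / 1000 = 636.5 kN → 0.75 × 636.5 = 477 kN.
Bearing (1.2 l_c t F_u ≤ 2.4 d t F_u): upper limit = 2.4·24·20·450 / 1000 = 518.4 kN.
  Edge l_c = 45 − 27/2 = 31.5 → r_n = 340.2 kN; interior l_c = 100 − 27 = 73 → r_n = 518.4 kN.
  R_n,bearing = 1·340.2 + 2·518.4 = 1377 kN → 0.75 × 1377 = 1030 kN.
Bolt shear governs: 477 kN.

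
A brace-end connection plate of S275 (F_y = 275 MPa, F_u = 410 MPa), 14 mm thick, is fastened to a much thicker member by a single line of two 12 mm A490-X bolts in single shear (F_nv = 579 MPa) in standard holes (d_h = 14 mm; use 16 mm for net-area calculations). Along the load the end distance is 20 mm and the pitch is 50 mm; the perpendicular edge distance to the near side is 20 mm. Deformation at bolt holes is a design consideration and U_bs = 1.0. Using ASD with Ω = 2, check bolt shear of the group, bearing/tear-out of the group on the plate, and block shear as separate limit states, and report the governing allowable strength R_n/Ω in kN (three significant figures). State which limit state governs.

Bolt shear: A_b = π·12²/4 = 113.1 mm²; R_n = 579 × 113.1 × 2 × 1 / 1000 = 131 kN → 131 / 2 = 65.5 kN.
Bearing: edge l_c = 13, r_n = 89.54 kN; interior l_c = 36, r_n = 165.3 kN; R_n = 89.54 + 1·165.3 = 254.9 kN → 127 kN.
Block shear: A_gv = 980, A_nv = 644, A_nt = 168 mm²; R_n = min(0.6F_uA_nv, 0.6F_yA_gv) + U_bs·F_u·A_nt = 227.3 kN → 114 kN.
Bolt shear governs: 65.5 kN.

65.5 kN (bolt shear governs)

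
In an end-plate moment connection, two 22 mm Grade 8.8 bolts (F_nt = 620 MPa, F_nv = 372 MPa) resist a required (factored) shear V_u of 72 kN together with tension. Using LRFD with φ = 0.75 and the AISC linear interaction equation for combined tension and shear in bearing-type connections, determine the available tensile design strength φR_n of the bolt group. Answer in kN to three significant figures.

340 kN

A_b = π·22²/4 = 380.1 mm²; f_rv = 72 × 1000 / (2 × 380.1) = 94.7 MPa.
F'_nt = 1.3 F_nt − (F_nt / φF_nv) f_rv = 1.3·620 − (620/(0.75·372))·94.7 = 595.5 MPa, capped at F_nt → F'_nt = 595.5 MPa.
R_n = F'_nt · A_b · n = 595.5 × 380.1 × 2 / 1000 = 452.8 kN.
Design strength φR_n = 0.75 × 452.8 = 340 kN.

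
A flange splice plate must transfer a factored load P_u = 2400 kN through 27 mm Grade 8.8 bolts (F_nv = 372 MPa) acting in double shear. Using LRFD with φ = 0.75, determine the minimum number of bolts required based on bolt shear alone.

8 bolts

A_b = π·27²/4 = 572.6 mm².
Per-bolt design strength φR_n = 0.75 × 372 × 572.6 × 2 / 1000 = 319.5 kN.
n ≥ 2400 / 319.5 = 7.512 → use 8 bolts.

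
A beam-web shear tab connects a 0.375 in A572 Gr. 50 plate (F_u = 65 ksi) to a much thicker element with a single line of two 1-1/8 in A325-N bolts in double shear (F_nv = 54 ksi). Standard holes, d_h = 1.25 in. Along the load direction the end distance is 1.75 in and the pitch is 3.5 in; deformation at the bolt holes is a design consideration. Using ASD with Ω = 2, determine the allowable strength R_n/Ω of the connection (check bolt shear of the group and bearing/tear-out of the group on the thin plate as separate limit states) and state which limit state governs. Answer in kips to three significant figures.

49.4 kips (bearing governs)

Bolt shear: A_b = π·1.125²/4 = 0.994 in²; R_n = 54 × 0.994 × 2 × 2 = 214.7 kips → 214.7 / 2 = 107 kips.
Bearing (1.2 l_c t F_u ≤ 2.4 d t F_u): upper limit = 2.4·1.125·0.375·65 = 65.81 kips.
  Edge l_c = 1.75 − 1.25/2 = 1.125 → r_n = 32.91 kips; interior l_c = 3.5 − 1.25 = 2.25 → r_n = 65.81 kips.
  R_n,bearing = 1·32.91 + 1·65.81 = 98.72 kips → 98.72 / 2 = 49.4 kips.
Bearing governs: 49.4 kips.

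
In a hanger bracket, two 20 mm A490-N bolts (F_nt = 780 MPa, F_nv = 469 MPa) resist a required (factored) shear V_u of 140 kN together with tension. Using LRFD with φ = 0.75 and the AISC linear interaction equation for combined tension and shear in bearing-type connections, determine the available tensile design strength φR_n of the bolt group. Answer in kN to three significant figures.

245 kN

A_b = π·20²/4 = 314.2 mm²; f_rv = 140 × 1000 / (2 × 314.2) = 222.8 MPa.
F'_nt = 1.3 F_nt − (F_nt / φF_nv) f_rv = 1.3·780 − (780/(0.75·469))·222.8 = 519.9 MPa, capped at F_nt → F'_nt = 519.9 MPa.
R_n = F'_nt · A_b · n = 519.9 × 314.2 × 2 / 1000 = 326.7 kN.
Design strength φR_n = 0.75 × 326.7 = 245 kN.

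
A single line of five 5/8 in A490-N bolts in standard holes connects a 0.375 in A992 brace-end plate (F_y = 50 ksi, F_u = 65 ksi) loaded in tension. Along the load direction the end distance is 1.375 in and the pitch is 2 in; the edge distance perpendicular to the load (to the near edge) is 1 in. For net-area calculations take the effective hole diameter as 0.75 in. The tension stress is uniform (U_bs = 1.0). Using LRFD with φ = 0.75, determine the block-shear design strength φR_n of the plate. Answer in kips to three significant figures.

Shear plane L_v = 1.375 + 4·2 = 9.375 in; A_gv = 9.375 × 0.375 = 3.516 in².
A_nv = (9.375 − 4.5·0.75) × 0.375 = 2.25 in².
A_nt = (1 − 0.5·0.75) × 0.375 = 0.2344 in².
0.6 F_u A_nv = 87.75 kips; 0.6 F_y A_gv = 105.5 kips → shear rupture governs the shear term.
R_n = 87.75 + 1.0 × 65 × 0.2344 = 103 kips.
Design strength φR_n = 0.75 × 103 = 77.2 kips.

77.2 kips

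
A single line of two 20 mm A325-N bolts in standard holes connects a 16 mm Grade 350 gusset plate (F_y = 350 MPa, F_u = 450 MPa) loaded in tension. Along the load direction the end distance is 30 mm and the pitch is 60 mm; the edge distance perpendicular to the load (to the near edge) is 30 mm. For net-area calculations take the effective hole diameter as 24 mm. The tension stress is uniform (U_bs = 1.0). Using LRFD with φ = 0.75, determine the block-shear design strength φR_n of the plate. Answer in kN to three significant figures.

Shear plane L_v = 30 + 1·60 = 90 mm; A_gv = 90 × 16 = 1440 mm².
A_nv = (90 − 1.5·24) × 16 = 864 mm².
A_nt = (30 − 0.5·24) × 16 = 288 mm².
0.6 F_u A_nv = 233.3 kN; 0.6 F_y A_gv = 302.4 kN → shear rupture governs the shear term.
R_n = 233.3 + 1.0 × 450 × 288 / 1000 = 362.9 kN.
Design strength φR_n = 0.75 × 362.9 = 272 kN.

272 kN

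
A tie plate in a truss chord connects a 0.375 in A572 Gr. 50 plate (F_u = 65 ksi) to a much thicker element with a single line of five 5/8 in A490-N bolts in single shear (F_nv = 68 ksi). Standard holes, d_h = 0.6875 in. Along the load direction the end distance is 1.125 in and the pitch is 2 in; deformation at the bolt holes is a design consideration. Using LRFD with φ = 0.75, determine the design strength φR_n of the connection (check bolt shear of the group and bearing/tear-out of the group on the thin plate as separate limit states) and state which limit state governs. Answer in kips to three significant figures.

78.2 kips (bolt shear governs)

Bolt shear: A_b = π·0.625²/4 = 0.3068 in²; R_n = 68 × 0.3068 × 5 × 1 = 104.3 kips → 0.75 × 104.3 = 78.2 kips.
Bearing (1.2 l_c t F_u ≤ 2.4 d t F_u): upper limit = 2.4·0.625·0.375·65 = 36.56 kips.
  Edge l_c = 1.125 − 0.6875/2 = 0.7812 → r_n = 22.85 kips; interior l_c = 2 − 0.6875 = 1.312 → r_n = 36.56 kips.
  R_n,bearing = 1·22.85 + 4·36.56 = 169.1 kips → 0.75 × 169.1 = 127 kips.
Bolt shear governs: 78.2 kips.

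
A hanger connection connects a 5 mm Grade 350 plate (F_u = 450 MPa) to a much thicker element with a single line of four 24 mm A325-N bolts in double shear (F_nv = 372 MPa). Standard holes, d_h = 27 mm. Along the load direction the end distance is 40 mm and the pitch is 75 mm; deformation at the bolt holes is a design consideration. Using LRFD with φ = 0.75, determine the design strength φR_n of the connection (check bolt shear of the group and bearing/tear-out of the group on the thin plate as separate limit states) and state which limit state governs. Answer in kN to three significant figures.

Bolt shear: A_b = π·24²/4 = 452.4 mm²; R_n = 372 × 452.4 × 4 × 2 / 1000 = 1346 kN → 0.75 × 1346 = 1010 kN.
Bearing (1.2 l_c t F_u ≤ 2.4 d t F_u): upper limit = 2.4·24·5·450 / 1000 = 129.6 kN.
  Edge l_c = 40 − 27/2 = 26.5 → r_n = 71.55 kN; interior l_c = 75 − 27 = 48 → r_n = 129.6 kN.
  R_n,bearing = 1·71.55 + 3·129.6 = 460.3 kN → 0.75 × 460.3 = 345 kN.
Bearing governs: 345 kN.

345 kN (bearing governs)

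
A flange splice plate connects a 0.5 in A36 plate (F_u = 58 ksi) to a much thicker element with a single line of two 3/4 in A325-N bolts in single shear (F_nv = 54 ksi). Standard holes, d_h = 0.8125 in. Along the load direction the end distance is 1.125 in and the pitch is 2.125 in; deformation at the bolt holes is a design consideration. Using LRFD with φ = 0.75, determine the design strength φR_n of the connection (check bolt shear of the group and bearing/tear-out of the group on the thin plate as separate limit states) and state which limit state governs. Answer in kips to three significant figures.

Bolt shear: A_b = π·0.75²/4 = 0.4418 in²; R_n = 54 × 0.4418 × 2 × 1 = 47.71 kips → 0.75 × 47.71 = 35.8 kips.
Bearing (1.2 l_c t F_u ≤ 2.4 d t F_u): upper limit = 2.4·0.75·0.5·58 = 52.2 kips.
  Edge l_c = 1.125 − 0.8125/2 = 0.7188 → r_n = 25.01 kips; interior l_c = 2.125 − 0.8125 = 1.312 → r_n = 45.67 kips.
  R_n,bearing = 1·25.01 + 1·45.67 = 70.69 kips → 0.75 × 70.69 = 53 kips.
Bolt shear governs: 35.8 kips.

35.8 kips (bolt shear governs)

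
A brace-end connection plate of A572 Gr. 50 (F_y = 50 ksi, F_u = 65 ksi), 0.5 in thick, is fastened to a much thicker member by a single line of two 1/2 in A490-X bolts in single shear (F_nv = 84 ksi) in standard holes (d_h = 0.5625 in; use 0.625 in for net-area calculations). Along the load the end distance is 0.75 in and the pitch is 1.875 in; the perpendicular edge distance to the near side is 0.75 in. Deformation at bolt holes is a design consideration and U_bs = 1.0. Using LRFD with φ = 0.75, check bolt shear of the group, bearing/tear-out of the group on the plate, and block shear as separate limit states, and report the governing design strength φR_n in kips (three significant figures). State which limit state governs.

Bolt shear: A_b = π·0.5²/4 = 0.1963 in²; R_n = 84 × 0.1963 × 2 × 1 = 32.99 kips → 0.75 × 32.99 = 24.7 kips.
Bearing: edge l_c = 0.4688, r_n = 18.28 kips; interior l_c = 1.312, r_n = 39 kips; R_n = 18.28 + 1·39 = 57.28 kips → 43 kips.
Block shear: A_gv = 1.312, A_nv = 0.8438, A_nt = 0.2188 in²; R_n = min(0.6F_uA_nv, 0.6F_yA_gv) + U_bs·F_u·A_nt = 47.12 kips → 35.3 kips.
Bolt shear governs: 24.7 kips.

24.7 kips (bolt shear governs)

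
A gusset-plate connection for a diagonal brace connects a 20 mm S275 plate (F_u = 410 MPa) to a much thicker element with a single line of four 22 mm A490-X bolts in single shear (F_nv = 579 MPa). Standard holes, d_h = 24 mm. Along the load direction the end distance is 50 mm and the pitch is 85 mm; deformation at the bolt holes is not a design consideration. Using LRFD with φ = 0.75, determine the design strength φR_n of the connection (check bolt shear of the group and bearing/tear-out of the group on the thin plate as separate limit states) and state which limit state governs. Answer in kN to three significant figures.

660 kN (bolt shear governs)

Bolt shear: A_b = π·22²/4 = 380.1 mm²; R_n = 579 × 380.1 × 4 × 1 / 1000 = 880.4 kN → 0.75 × 880.4 = 660 kN.
Bearing (1.5 l_c t F_u ≤ 3.0 d t F_u): upper limit = 3.0·22·20·410 / 1000 = 541.2 kN.
  Edge l_c = 50 − 24/2 = 38 → r_n = 467.4 kN; interior l_c = 85 − 24 = 61 → r_n = 541.2 kN.
  R_n,bearing = 1·467.4 + 3·541.2 = 2091 kN → 0.75 × 2091 = 1570 kN.
Bolt shear governs: 660 kN.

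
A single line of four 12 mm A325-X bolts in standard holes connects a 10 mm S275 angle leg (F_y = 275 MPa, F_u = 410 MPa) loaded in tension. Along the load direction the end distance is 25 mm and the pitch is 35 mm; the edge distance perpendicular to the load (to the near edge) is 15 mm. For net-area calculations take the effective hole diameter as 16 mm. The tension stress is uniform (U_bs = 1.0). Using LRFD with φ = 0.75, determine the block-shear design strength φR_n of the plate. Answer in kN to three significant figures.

158 kN

Shear plane L_v = 25 + 3·35 = 130 mm; A_gv = 130 × 10 = 1300 mm².
A_nv = (130 − 3.5·16) × 10 = 740 mm².
A_nt = (15 − 0.5·16) × 10 = 70 mm².
0.6 F_u A_nv = 182 kN; 0.6 F_y A_gv = 214.5 kN → shear rupture governs the shear term.
R_n = 182 + 1.0 × 410 × 70 / 1000 = 210.7 kN.
Design strength φR_n = 0.75 × 210.7 = 158 kN.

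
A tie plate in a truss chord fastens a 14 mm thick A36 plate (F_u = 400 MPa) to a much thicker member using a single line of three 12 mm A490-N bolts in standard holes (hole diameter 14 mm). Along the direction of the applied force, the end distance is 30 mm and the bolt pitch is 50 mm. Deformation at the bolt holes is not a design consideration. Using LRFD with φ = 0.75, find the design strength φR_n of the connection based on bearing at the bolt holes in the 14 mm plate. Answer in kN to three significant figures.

Per bolt r_n = 1.5 l_c t F_u ≤ 3.0 d t F_u; upper limit = 3.0 × 12 × 14 × 400 / 1000 = 201.6 kN.
Edge bolt: l_c = 30 − 14/2 = 23 mm → 1.5 × 23 × 14 × 400 / 1000 = 193.2 → r_n = 193.2 kN.
Interior bolts: l_c = 50 − 14 = 36 mm → 1.5 × 36 × 14 × 400 / 1000 = 302.4 → r_n = 201.6 kN.
R_n = 1 × 193.2 + 2 × 201.6 = 596.4 kN.
Design strength φR_n = 0.75 × 596.4 = 447 kN.

447 kN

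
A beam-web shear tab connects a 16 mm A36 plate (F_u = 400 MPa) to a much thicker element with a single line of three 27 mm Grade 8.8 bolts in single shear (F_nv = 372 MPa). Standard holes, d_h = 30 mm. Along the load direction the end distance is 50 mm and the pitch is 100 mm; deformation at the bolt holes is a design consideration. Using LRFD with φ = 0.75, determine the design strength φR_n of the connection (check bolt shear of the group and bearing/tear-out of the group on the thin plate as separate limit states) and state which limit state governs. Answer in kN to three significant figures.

Bolt shear: A_b = π·27²/4 = 572.6 mm²; R_n = 372 × 572.6 × 3 × 1 / 1000 = 639 kN → 0.75 × 639 = 479 kN.
Bearing (1.2 l_c t F_u ≤ 2.4 d t F_u): upper limit = 2.4·27·16·400 / 1000 = 414.7 kN.
  Edge l_c = 50 − 30/2 = 35 → r_n = 268.8 kN; interior l_c = 100 − 30 = 70 → r_n = 414.7 kN.
  R_n,bearing = 1·268.8 + 2·414.7 = 1098 kN → 0.75 × 1098 = 824 kN.
Bolt shear governs: 479 kN.

479 kN (bolt shear governs)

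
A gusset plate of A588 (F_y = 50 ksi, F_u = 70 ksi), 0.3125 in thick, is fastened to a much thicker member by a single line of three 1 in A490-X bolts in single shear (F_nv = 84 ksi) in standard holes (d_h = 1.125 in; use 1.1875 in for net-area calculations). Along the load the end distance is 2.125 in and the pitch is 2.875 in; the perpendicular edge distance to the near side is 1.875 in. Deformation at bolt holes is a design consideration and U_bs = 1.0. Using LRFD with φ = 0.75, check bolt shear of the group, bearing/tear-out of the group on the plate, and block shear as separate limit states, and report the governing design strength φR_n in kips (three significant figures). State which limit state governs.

69.3 kips (block shear governs)

Bolt shear: A_b = π·1²/4 = 0.7854 in²; R_n = 84 × 0.7854 × 3 × 1 = 197.9 kips → 0.75 × 197.9 = 148 kips.
Bearing: edge l_c = 1.562, r_n = 41.02 kips; interior l_c = 1.75, r_n = 45.94 kips; R_n = 41.02 + 2·45.94 = 132.9 kips → 99.7 kips.
Block shear: A_gv = 2.461, A_nv = 1.533, A_nt = 0.4004 in²; R_n = min(0.6F_uA_nv, 0.6F_yA_gv) + U_bs·F_u·A_nt = 92.42 kips → 69.3 kips.
Block shear governs: 69.3 kips.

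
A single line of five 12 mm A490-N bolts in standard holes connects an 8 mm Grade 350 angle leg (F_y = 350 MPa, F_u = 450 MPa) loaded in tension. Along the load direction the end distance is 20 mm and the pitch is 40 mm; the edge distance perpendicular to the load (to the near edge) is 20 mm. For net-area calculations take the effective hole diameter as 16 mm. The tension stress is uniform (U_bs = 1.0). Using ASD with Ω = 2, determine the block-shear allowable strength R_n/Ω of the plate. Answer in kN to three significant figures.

138 kN

Shear plane L_v = 20 + 4·40 = 180 mm; A_gv = 180 × 8 = 1440 mm².
A_nv = (180 − 4.5·16) × 8 = 864 mm².
A_nt = (20 − 0.5·16) × 8 = 96 mm².
0.6 F_u A_nv = 233.3 kN; 0.6 F_y A_gv = 302.4 kN → shear rupture governs the shear term.
R_n = 233.3 + 1.0 × 450 × 96 / 1000 = 276.5 kN.
Allowable strength R_n/Ω = 276.5 / 2 = 138 kN.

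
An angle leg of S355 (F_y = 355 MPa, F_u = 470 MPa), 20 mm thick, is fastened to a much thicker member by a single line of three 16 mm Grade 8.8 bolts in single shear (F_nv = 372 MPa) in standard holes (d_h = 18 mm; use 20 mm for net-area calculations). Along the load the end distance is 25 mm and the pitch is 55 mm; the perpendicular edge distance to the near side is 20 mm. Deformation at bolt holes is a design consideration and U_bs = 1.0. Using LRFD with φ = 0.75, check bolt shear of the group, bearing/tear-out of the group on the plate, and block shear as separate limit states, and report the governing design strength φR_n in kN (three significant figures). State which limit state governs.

Bolt shear: A_b = π·16²/4 = 201.1 mm²; R_n = 372 × 201.1 × 3 × 1 / 1000 = 224.4 kN → 0.75 × 224.4 = 168 kN.
Bearing: edge l_c = 16, r_n = 180.5 kN; interior l_c = 37, r_n = 361 kN; R_n = 180.5 + 2·361 = 902.4 kN → 677 kN.
Block shear: A_gv = 2700, A_nv = 1700, A_nt = 200 mm²; R_n = min(0.6F_uA_nv, 0.6F_yA_gv) + U_bs·F_u·A_nt = 573.4 kN → 430 kN.
Bolt shear governs: 168 kN.

168 kN (bolt shear governs)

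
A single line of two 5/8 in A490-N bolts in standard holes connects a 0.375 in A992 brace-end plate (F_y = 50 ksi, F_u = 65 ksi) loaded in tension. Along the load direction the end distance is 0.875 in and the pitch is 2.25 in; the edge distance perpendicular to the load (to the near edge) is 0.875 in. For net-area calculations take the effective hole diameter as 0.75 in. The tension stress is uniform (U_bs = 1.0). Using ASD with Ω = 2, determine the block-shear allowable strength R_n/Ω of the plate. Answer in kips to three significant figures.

Shear plane L_v = 0.875 + 1·2.25 = 3.125 in; A_gv = 3.125 × 0.375 = 1.172 in².
A_nv = (3.125 − 1.5·0.75) × 0.375 = 0.75 in².
A_nt = (0.875 − 0.5·0.75) × 0.375 = 0.1875 in².
0.6 F_u A_nv = 29.25 kips; 0.6 F_y A_gv = 35.16 kips → shear rupture governs the shear term.
R_n = 29.25 + 1.0 × 65 × 0.1875 = 41.44 kips.
Allowable strength R_n/Ω = 41.44 / 2 = 20.7 kips.

20.7 kips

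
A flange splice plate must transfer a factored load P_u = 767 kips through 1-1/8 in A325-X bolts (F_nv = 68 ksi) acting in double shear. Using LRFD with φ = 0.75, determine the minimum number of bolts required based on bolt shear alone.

8 bolts

A_b = π·1.125²/4 = 0.994 in².
Per-bolt design strength φR_n = 0.75 × 68 × 0.994 × 2 = 101.4 kips.
n ≥ 767 / 101.4 = 7.565 → use 8 bolts.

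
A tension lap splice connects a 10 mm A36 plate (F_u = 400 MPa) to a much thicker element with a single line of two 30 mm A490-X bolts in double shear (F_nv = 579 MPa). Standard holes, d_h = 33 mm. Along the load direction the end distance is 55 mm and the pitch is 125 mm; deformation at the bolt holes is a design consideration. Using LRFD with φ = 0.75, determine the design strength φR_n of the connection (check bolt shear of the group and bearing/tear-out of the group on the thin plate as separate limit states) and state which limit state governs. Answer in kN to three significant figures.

Bolt shear: A_b = π·30²/4 = 706.9 mm²; R_n = 579 × 706.9 × 2 × 2 / 1000 = 1637 kN → 0.75 × 1637 = 1230 kN.
Bearing (1.2 l_c t F_u ≤ 2.4 d t F_u): upper limit = 2.4·30·10·400 / 1000 = 288 kN.
  Edge l_c = 55 − 33/2 = 38.5 → r_n = 184.8 kN; interior l_c = 125 − 33 = 92 → r_n = 288 kN.
  R_n,bearing = 1·184.8 + 1·288 = 472.8 kN → 0.75 × 472.8 = 355 kN.
Bearing governs: 355 kN.

355 kN (bearing governs)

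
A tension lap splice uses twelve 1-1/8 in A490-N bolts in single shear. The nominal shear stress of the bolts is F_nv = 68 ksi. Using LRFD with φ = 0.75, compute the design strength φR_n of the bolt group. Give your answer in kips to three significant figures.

A_b = π × 1.125² / 4 = 0.994 in².
R_n = F_nv · A_b · n · n_s = 68 × 0.994 × 12 × 1 = 811.1 kips.
Design strength φR_n = 0.75 × 811.1 = 608 kips.

608 kips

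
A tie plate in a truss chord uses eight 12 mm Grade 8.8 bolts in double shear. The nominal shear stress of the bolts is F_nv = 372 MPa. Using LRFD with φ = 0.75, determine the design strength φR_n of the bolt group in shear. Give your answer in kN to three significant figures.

A_b = π × 12² / 4 = 113.1 mm².
R_n = F_nv · A_b · n · n_s = 372 × 113.1 × 8 × 2 / 1000 = 673.2 kN.
Design strength φR_n = 0.75 × 673.2 = 505 kN.

505 kN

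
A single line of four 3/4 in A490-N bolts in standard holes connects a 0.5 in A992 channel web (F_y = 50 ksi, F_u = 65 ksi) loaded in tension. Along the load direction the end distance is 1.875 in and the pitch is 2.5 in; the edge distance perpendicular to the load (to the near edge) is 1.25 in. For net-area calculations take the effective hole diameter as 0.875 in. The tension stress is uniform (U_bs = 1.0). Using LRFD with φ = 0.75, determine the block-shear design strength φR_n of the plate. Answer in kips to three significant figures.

112 kips

Shear plane L_v = 1.875 + 3·2.5 = 9.375 in; A_gv = 9.375 × 0.5 = 4.688 in².
A_nv = (9.375 − 3.5·0.875) × 0.5 = 3.156 in².
A_nt = (1.25 − 0.5·0.875) × 0.5 = 0.4062 in².
0.6 F_u A_nv = 123.1 kips; 0.6 F_y A_gv = 140.6 kips → shear rupture governs the shear term.
R_n = 123.1 + 1.0 × 65 × 0.4062 = 149.5 kips.
Design strength φR_n = 0.75 × 149.5 = 112 kips.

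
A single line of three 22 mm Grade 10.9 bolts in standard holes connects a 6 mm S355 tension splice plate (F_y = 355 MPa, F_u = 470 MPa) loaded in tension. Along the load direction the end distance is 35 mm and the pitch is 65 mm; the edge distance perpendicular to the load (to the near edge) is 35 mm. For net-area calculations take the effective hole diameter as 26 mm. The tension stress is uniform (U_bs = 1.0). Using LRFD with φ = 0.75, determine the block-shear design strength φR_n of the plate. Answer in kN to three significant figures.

173 kN

Shear plane L_v = 35 + 2·65 = 165 mm; A_gv = 165 × 6 = 990 mm².
A_nv = (165 − 2.5·26) × 6 = 600 mm².
A_nt = (35 − 0.5·26) × 6 = 132 mm².
0.6 F_u A_nv = 169.2 kN; 0.6 F_y A_gv = 210.9 kN → shear rupture governs the shear term.
R_n = 169.2 + 1.0 × 470 × 132 / 1000 = 231.2 kN.
Design strength φR_n = 0.75 × 231.2 = 173 kN.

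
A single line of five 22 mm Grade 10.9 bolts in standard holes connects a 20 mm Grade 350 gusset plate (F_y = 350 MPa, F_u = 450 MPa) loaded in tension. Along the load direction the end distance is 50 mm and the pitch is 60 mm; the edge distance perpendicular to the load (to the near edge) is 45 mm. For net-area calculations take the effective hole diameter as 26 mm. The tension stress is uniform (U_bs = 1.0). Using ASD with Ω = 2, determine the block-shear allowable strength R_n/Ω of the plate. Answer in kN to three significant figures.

611 kN

Shear plane L_v = 50 + 4·60 = 290 mm; A_gv = 290 × 20 = 5800 mm².
A_nv = (290 − 4.5·26) × 20 = 3460 mm².
A_nt = (45 − 0.5·26) × 20 = 640 mm².
0.6 F_u A_nv = 934.2 kN; 0.6 F_y A_gv = 1218 kN → shear rupture governs the shear term.
R_n = 934.2 + 1.0 × 450 × 640 / 1000 = 1222 kN.
Allowable strength R_n/Ω = 1222 / 2 = 611 kN.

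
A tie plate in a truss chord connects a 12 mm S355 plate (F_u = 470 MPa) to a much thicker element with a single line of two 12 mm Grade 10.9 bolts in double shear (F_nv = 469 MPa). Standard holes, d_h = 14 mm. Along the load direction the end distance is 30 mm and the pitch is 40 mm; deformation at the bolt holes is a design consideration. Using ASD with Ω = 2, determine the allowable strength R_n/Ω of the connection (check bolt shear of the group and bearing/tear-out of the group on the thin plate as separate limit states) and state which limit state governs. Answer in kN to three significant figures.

106 kN (bolt shear governs)

Bolt shear: A_b = π·12²/4 = 113.1 mm²; R_n = 469 × 113.1 × 2 × 2 / 1000 = 212.2 kN → 212.2 / 2 = 106 kN.
Bearing (1.2 l_c t F_u ≤ 2.4 d t F_u): upper limit = 2.4·12·12·470 / 1000 = 162.4 kN.
  Edge l_c = 30 − 14/2 = 23 → r_n = 155.7 kN; interior l_c = 40 − 14 = 26 → r_n = 162.4 kN.
  R_n,bearing = 1·155.7 + 1·162.4 = 318.1 kN → 318.1 / 2 = 159 kN.
Bolt shear governs: 106 kN.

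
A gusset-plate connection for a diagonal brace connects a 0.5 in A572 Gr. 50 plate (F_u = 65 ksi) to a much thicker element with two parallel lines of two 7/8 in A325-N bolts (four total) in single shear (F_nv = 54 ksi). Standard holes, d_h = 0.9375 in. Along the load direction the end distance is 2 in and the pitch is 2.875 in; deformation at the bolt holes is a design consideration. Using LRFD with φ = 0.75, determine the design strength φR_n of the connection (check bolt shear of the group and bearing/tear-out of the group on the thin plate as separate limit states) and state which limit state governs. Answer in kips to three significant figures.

97.4 kips (bolt shear governs)

Bolt shear: A_b = π·0.875²/4 = 0.6013 in²; R_n = 54 × 0.6013 × 4 × 1 = 129.9 kips → 0.75 × 129.9 = 97.4 kips.
Bearing (1.2 l_c t F_u ≤ 2.4 d t F_u): upper limit = 2.4·0.875·0.5·65 = 68.25 kips.
  Edge l_c = 2 − 0.9375/2 = 1.531 → r_n = 59.72 kips; interior l_c = 2.875 − 0.9375 = 1.938 → r_n = 68.25 kips.
  R_n,bearing = 2·59.72 + 2·68.25 = 255.9 kips → 0.75 × 255.9 = 192 kips.
Bolt shear governs: 97.4 kips.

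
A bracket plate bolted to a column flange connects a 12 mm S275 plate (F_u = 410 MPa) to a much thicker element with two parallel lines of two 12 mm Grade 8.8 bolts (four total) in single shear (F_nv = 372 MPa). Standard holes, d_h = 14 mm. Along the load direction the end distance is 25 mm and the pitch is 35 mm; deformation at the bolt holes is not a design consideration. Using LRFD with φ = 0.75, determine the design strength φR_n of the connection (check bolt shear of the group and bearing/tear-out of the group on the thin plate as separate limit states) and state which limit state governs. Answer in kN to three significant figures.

Bolt shear: A_b = π·12²/4 = 113.1 mm²; R_n = 372 × 113.1 × 4 × 1 / 1000 = 168.3 kN → 0.75 × 168.3 = 126 kN.
Bearing (1.5 l_c t F_u ≤ 3.0 d t F_u): upper limit = 3.0·12·12·410 / 1000 = 177.1 kN.
  Edge l_c = 25 − 14/2 = 18 → r_n = 132.8 kN; interior l_c = 35 − 14 = 21 → r_n = 155 kN.
  R_n,bearing = 2·132.8 + 2·155 = 575.6 kN → 0.75 × 575.6 = 432 kN.
Bolt shear governs: 126 kN.

126 kN (bolt shear governs)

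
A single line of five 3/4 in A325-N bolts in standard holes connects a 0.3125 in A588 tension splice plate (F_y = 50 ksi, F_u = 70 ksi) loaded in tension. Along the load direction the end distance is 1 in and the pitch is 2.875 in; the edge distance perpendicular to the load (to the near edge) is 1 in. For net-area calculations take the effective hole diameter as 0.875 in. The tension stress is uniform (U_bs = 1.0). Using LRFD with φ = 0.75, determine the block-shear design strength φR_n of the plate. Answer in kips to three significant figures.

Shear plane L_v = 1 + 4·2.875 = 12.5 in; A_gv = 12.5 × 0.3125 = 3.906 in².
A_nv = (12.5 − 4.5·0.875) × 0.3125 = 2.676 in².
A_nt = (1 − 0.5·0.875) × 0.3125 = 0.1758 in².
0.6 F_u A_nv = 112.4 kips; 0.6 F_y A_gv = 117.2 kips → shear rupture governs the shear term.
R_n = 112.4 + 1.0 × 70 × 0.1758 = 124.7 kips.
Design strength φR_n = 0.75 × 124.7 = 93.5 kips.

93.5 kips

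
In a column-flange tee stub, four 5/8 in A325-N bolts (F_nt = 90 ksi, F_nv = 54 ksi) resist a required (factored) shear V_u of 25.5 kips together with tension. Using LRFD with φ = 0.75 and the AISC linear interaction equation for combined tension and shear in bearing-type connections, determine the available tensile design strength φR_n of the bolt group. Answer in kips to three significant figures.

A_b = π·0.625²/4 = 0.3068 in²; f_rv = 25.5 / (4 × 0.3068) = 20.78 ksi.
F'_nt = 1.3 F_nt − (F_nt / φF_nv) f_rv = 1.3·90 − (90/(0.75·54))·20.78 = 70.82 ksi, capped at F_nt → F'_nt = 70.82 ksi.
R_n = F'_nt · A_b · n = 70.82 × 0.3068 × 4 = 86.91 kips.
Design strength φR_n = 0.75 × 86.91 = 65.2 kips.

65.2 kips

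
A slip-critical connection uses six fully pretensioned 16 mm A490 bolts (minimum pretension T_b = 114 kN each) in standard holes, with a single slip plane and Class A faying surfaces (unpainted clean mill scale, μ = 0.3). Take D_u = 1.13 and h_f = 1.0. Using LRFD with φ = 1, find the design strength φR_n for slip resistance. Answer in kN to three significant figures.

232 kN

R_n = μ · D_u · h_f · T_b · n_s · n_b = 0.3 × 1.13 × 1.0 × 114 × 1 × 6 = 231.9 kN.
Design strength φR_n = 1 × 231.9 = 232 kN.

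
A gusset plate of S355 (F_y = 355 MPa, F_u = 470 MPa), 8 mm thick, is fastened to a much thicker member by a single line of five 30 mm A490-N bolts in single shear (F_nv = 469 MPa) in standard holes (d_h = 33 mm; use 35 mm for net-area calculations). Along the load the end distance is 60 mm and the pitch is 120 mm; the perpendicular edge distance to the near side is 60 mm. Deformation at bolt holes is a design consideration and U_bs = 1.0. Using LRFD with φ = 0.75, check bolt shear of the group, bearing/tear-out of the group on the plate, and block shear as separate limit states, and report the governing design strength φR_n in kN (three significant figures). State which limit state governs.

767 kN (block shear governs)

Bolt shear: A_b = π·30²/4 = 706.9 mm²; R_n = 469 × 706.9 × 5 × 1 / 1000 = 1658 kN → 0.75 × 1658 = 1240 kN.
Bearing: edge l_c = 43.5, r_n = 196.3 kN; interior l_c = 87, r_n = 270.7 kN; R_n = 196.3 + 4·270.7 = 1279 kN → 959 kN.
Block shear: A_gv = 4320, A_nv = 3060, A_nt = 340 mm²; R_n = min(0.6F_uA_nv, 0.6F_yA_gv) + U_bs·F_u·A_nt = 1023 kN → 767 kN.
Block shear governs: 767 kN.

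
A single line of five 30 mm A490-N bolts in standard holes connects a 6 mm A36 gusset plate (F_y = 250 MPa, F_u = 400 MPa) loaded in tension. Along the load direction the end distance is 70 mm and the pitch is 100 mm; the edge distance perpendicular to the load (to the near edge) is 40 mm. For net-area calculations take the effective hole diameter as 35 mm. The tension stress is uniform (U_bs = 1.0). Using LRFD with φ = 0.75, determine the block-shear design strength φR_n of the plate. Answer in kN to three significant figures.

358 kN

Shear plane L_v = 70 + 4·100 = 470 mm; A_gv = 470 × 6 = 2820 mm².
A_nv = (470 − 4.5·35) × 6 = 1875 mm².
A_nt = (40 − 0.5·35) × 6 = 135 mm².
0.6 F_u A_nv = 450 kN; 0.6 F_y A_gv = 423 kN → shear yielding governs the shear term.
R_n = 423 + 1.0 × 400 × 135 / 1000 = 477 kN.
Design strength φR_n = 0.75 × 477 = 358 kN.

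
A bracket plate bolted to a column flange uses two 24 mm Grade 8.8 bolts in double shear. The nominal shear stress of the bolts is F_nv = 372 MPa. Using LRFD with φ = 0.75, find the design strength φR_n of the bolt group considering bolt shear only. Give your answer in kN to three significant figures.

A_b = π × 24² / 4 = 452.4 mm².
R_n = F_nv · A_b · n · n_s = 372 × 452.4 × 2 × 2 / 1000 = 673.2 kN.
Design strength φR_n = 0.75 × 673.2 = 505 kN.

505 kN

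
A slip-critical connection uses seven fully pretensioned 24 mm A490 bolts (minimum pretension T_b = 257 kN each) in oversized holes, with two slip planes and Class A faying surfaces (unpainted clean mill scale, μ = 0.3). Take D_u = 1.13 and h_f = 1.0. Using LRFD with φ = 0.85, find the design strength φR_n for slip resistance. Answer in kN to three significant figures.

R_n = μ · D_u · h_f · T_b · n_s · n_b = 0.3 × 1.13 × 1.0 × 257 × 2 × 7 = 1220 kN.
Design strength φR_n = 0.85 × 1220 = 1040 kN.

1040 kN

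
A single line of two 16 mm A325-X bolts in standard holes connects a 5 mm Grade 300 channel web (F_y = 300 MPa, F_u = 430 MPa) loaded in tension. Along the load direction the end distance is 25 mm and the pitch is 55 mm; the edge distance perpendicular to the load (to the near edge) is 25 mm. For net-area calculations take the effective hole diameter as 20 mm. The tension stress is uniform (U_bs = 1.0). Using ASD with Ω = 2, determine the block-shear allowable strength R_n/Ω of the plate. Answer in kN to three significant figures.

Shear plane L_v = 25 + 1·55 = 80 mm; A_gv = 80 × 5 = 400 mm².
A_nv = (80 − 1.5·20) × 5 = 250 mm².
A_nt = (25 − 0.5·20) × 5 = 75 mm².
0.6 F_u A_nv = 64.5 kN; 0.6 F_y A_gv = 72 kN → shear rupture governs the shear term.
R_n = 64.5 + 1.0 × 430 × 75 / 1000 = 96.75 kN.
Allowable strength R_n/Ω = 96.75 / 2 = 48.4 kN.

48.4 kN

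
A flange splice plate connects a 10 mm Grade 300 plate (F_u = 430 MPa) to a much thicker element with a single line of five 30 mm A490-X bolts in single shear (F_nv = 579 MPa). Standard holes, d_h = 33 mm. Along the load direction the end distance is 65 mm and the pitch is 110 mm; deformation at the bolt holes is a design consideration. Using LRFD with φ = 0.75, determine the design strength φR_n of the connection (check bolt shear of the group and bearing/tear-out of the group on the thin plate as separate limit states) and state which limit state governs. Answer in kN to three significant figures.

1120 kN (bearing governs)

Bolt shear: A_b = π·30²/4 = 706.9 mm²; R_n = 579 × 706.9 × 5 × 1 / 1000 = 2046 kN → 0.75 × 2046 = 1530 kN.
Bearing (1.2 l_c t F_u ≤ 2.4 d t F_u): upper limit = 2.4·30·10·430 / 1000 = 309.6 kN.
  Edge l_c = 65 − 33/2 = 48.5 → r_n = 250.3 kN; interior l_c = 110 − 33 = 77 → r_n = 309.6 kN.
  R_n,bearing = 1·250.3 + 4·309.6 = 1489 kN → 0.75 × 1489 = 1120 kN.
Bearing governs: 1120 kN.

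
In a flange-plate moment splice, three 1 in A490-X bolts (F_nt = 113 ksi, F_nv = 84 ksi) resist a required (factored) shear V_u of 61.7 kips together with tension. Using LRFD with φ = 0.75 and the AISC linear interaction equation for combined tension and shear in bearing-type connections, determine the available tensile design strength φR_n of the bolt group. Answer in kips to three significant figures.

A_b = π·1²/4 = 0.7854 in²; f_rv = 61.7 / (3 × 0.7854) = 26.19 ksi.
F'_nt = 1.3 F_nt − (F_nt / φF_nv) f_rv = 1.3·113 − (113/(0.75·84))·26.19 = 99.93 ksi, capped at F_nt → F'_nt = 99.93 ksi.
R_n = F'_nt · A_b · n = 99.93 × 0.7854 × 3 = 235.5 kips.
Design strength φR_n = 0.75 × 235.5 = 177 kips.

177 kips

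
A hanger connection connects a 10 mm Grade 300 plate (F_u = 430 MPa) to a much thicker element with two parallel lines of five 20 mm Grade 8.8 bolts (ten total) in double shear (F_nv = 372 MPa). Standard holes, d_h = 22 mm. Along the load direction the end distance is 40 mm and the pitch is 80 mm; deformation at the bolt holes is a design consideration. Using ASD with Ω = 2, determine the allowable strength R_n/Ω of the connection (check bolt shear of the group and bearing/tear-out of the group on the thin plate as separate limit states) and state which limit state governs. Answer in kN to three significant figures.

975 kN (bearing governs)

Bolt shear: A_b = π·20²/4 = 314.2 mm²; R_n = 372 × 314.2 × 10 × 2 / 1000 = 2337 kN → 2337 / 2 = 1170 kN.
Bearing (1.2 l_c t F_u ≤ 2.4 d t F_u): upper limit = 2.4·20·10·430 / 1000 = 206.4 kN.
  Edge l_c = 40 − 22/2 = 29 → r_n = 149.6 kN; interior l_c = 80 − 22 = 58 → r_n = 206.4 kN.
  R_n,bearing = 2·149.6 + 8·206.4 = 1950 kN → 1950 / 2 = 975 kN.
Bearing governs: 975 kN.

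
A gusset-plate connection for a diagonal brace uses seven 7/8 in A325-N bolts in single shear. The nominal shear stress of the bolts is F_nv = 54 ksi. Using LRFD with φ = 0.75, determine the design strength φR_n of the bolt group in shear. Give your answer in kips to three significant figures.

170 kips

A_b = π × 0.875² / 4 = 0.6013 in².
R_n = F_nv · A_b · n · n_s = 54 × 0.6013 × 7 × 1 = 227.3 kips.
Design strength φR_n = 0.75 × 227.3 = 170 kips.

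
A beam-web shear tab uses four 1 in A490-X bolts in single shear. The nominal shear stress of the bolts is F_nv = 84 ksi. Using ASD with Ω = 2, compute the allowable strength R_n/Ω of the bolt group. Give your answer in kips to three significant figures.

132 kips

A_b = π × 1² / 4 = 0.7854 in².
R_n = F_nv · A_b · n · n_s = 84 × 0.7854 × 4 × 1 = 263.9 kips.
Allowable strength R_n/Ω = 263.9 / 2 = 132 kips.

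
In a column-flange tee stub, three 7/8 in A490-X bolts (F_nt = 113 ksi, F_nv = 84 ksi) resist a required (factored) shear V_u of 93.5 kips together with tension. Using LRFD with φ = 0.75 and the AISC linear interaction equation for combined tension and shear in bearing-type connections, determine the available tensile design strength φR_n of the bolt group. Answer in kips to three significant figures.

A_b = π·0.875²/4 = 0.6013 in²; f_rv = 93.5 / (3 × 0.6013) = 51.83 ksi.
F'_nt = 1.3 F_nt − (F_nt / φF_nv) f_rv = 1.3·113 − (113/(0.75·84))·51.83 = 53.93 ksi, capped at F_nt → F'_nt = 53.93 ksi.
R_n = F'_nt · A_b · n = 53.93 × 0.6013 × 3 = 97.3 kips.
Design strength φR_n = 0.75 × 97.3 = 73 kips.

73 kips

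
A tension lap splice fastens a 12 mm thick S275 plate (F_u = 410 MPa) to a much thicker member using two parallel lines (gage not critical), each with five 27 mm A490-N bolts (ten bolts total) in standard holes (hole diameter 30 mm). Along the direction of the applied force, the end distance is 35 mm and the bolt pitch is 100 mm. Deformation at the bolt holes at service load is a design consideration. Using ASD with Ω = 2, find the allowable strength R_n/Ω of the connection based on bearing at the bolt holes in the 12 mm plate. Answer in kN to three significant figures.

1390 kN

Per bolt r_n = 1.2 l_c t F_u ≤ 2.4 d t F_u; upper limit = 2.4 × 27 × 12 × 410 / 1000 = 318.8 kN.
Edge bolt: l_c = 35 − 30/2 = 20 mm → 1.2 × 20 × 12 × 410 / 1000 = 118.1 → r_n = 118.1 kN.
Interior bolts: l_c = 100 − 30 = 70 mm → 1.2 × 70 × 12 × 410 / 1000 = 413.3 → r_n = 318.8 kN.
R_n = 2 × 118.1 + 8 × 318.8 = 2787 kN.
Allowable strength R_n/Ω = 2787 / 2 = 1390 kN.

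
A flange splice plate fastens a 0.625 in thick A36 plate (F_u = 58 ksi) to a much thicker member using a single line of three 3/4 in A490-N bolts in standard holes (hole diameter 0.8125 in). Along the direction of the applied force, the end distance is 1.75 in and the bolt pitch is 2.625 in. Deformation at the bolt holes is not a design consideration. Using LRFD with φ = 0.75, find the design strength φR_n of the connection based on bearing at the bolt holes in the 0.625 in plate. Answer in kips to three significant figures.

Per bolt r_n = 1.5 l_c t F_u ≤ 3.0 d t F_u; upper limit = 3.0 × 0.75 × 0.625 × 58 = 81.56 kips.
Edge bolt: l_c = 1.75 − 0.8125/2 = 1.344 in → 1.5 × 1.344 × 0.625 × 58 = 73.07 → r_n = 73.07 kips.
Interior bolts: l_c = 2.625 − 0.8125 = 1.812 in → 1.5 × 1.812 × 0.625 × 58 = 98.55 → r_n = 81.56 kips.
R_n = 1 × 73.07 + 2 × 81.56 = 236.2 kips.
Design strength φR_n = 0.75 × 236.2 = 177 kips.

177 kips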